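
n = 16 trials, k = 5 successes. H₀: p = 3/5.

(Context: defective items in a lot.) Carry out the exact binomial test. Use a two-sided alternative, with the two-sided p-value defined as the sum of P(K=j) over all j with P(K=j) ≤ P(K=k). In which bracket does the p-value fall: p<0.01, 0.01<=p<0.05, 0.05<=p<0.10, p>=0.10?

p-value bracket: 0.01<=p<0.05

Exact binomial: n=16, k=5, p₀=3/5=0.6000
P(X=j) = C(n,j)·p₀^j·(1−p₀)^(n−j); p = Σ P(X=j) over j with P(X=j) ≤ P(X=5)
p-value (two-sided) = 0.02243
→ bracket: 0.01<=p<0.05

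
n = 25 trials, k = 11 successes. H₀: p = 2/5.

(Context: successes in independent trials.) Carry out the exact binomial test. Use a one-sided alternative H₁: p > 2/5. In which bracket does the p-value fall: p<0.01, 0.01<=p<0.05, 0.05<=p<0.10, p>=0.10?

Exact binomial: n=25, k=11, p₀=2/5=0.4000
P(X≥11) from Σ C(n,i)·p₀^i·(1−p₀)^(n−i)
p-value (one-sided, H₁ greater) = 0.41423
→ bracket: p>=0.10

p-value bracket: p>=0.10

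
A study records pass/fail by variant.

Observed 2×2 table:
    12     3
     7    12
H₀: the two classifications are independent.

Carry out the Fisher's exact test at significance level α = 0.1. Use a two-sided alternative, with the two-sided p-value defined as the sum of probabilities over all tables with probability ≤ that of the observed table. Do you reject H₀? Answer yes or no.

Margins: r₁=15, r₂=19, c₁=19, c₂=15, n=34
p_obs = C(15,12)·C(19,7)/C(34,19); sum pmf over tables with pmf ≤ p_obs
p-value (two-sided) = 0.01708
At α=0.1: p < α → reject H₀

reject H₀: yes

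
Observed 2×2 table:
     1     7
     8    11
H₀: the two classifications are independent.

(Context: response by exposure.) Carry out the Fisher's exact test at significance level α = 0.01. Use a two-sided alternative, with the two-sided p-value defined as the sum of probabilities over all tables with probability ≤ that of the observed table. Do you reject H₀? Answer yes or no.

reject H₀: no

Margins: r₁=8, r₂=19, c₁=9, c₂=18, n=27
p_obs = C(8,1)·C(19,8)/C(27,9); sum pmf over tables with pmf ≤ p_obs
p-value (two-sided) = 0.20112
At α=0.01: p ≥ α → fail to reject H₀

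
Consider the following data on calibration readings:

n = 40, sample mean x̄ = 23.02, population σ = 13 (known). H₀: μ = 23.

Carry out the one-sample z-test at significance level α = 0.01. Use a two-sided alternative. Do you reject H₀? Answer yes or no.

SE = σ/√n = 13/√40 = 2.0555
z = (x̄−μ₀)/SE = (23.02−23)/2.0555 = 0.0097
p-value (two-sided) = 0.99224
At α=0.01: p ≥ α → fail to reject H₀

reject H₀: no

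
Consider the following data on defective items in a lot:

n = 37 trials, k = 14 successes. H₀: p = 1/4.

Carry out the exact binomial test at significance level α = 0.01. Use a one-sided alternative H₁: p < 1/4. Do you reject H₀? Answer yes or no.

reject H₀: no

Exact binomial: n=37, k=14, p₀=1/4=0.2500
P(X≤14) from Σ C(n,i)·p₀^i·(1−p₀)^(n−i)
p-value (one-sided, H₁ less) = 0.97278
At α=0.01: p ≥ α → fail to reject H₀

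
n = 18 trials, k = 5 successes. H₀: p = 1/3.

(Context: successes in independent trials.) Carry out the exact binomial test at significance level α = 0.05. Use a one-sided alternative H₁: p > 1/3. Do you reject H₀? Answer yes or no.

reject H₀: no

Exact binomial: n=18, k=5, p₀=1/3=0.3333
P(X≥5) from Σ C(n,i)·p₀^i·(1−p₀)^(n−i)
p-value (one-sided, H₁ greater) = 0.76893
At α=0.05: p ≥ α → fail to reject H₀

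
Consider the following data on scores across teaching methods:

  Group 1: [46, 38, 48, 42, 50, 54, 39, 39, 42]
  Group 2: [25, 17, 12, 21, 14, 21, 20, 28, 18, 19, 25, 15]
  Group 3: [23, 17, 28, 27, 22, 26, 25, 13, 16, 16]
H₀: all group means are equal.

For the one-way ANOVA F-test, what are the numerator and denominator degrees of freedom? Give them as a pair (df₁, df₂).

k = 3 groups, N = 31 total
df = (k−1, N−k) = (3−1, 31−3) = (2, 28)

degrees of freedom = [2, 28]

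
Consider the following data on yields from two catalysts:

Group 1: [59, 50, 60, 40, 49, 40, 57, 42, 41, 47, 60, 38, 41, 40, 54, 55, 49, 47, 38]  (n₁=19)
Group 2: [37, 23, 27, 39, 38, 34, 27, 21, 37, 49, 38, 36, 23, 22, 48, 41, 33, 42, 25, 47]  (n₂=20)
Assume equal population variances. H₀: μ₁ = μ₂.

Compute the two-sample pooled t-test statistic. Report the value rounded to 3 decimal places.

test statistic = 4.964

x̄₁=47.737, s₁=7.845, n₁=19
x̄₂=34.350, s₂=8.928, n₂=20
s_p² = [18·7.845² + 19·8.928²]/37 = 70.8712
SE = √(s_p²·(1/19+1/20)) = 2.6970
t = (47.737−34.350)/2.6970 = 4.9637
df = 37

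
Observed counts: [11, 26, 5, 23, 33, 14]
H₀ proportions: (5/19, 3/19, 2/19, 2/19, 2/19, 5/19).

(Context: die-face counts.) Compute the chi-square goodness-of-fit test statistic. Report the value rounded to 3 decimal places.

test statistic = 76.343

n = 112; E_i = n·p_i = [29.47, 17.68, 11.79, 11.79, 11.79, 29.47]
χ² = (11−29.47)²/29.47 + (26−17.68)²/17.68 + (5−11.79)²/11.79 + (23−11.79)²/11.79 + (33−11.79)²/11.79 + (14−29.47)²/29.47 = 76.3432
df = 5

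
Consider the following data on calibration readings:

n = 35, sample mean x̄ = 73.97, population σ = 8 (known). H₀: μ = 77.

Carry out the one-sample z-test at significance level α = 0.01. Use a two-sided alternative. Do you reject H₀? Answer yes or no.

reject H₀: no

SE = σ/√n = 8/√35 = 1.3522
z = (x̄−μ₀)/SE = (73.97−77)/1.3522 = -2.2407
p-value (two-sided) = 0.02504
At α=0.01: p ≥ α → fail to reject H₀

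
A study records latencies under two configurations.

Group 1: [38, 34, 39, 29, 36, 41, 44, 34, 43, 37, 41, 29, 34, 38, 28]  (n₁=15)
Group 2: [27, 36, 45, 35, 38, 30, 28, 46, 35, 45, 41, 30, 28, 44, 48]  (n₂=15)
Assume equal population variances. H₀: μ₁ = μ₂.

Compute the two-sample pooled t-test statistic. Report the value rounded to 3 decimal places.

x̄₁=36.333, s₁=5.024, n₁=15
x̄₂=37.067, s₂=7.392, n₂=15
s_p² = [14·5.024² + 14·7.392²]/28 = 39.9381
SE = √(s_p²·(1/15+1/15)) = 2.3076
t = (36.333−37.067)/2.3076 = -0.3178
df = 28

test statistic = -0.318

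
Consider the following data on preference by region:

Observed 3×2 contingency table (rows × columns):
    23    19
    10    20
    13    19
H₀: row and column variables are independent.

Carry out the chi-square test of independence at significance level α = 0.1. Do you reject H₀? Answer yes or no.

reject H₀: no

Row totals [42, 30, 32], col totals [46, 58], n=104
χ² = (23−18.58)²/18.58 + (19−23.42)²/23.42 + (10−13.27)²/13.27 + (20−16.73)²/16.73 + (13−14.15)²/14.15 + (19−17.85)²/17.85 = 3.5013
df = 2
p-value (upper-tail) = 0.17366
At α=0.1: p ≥ α → fail to reject H₀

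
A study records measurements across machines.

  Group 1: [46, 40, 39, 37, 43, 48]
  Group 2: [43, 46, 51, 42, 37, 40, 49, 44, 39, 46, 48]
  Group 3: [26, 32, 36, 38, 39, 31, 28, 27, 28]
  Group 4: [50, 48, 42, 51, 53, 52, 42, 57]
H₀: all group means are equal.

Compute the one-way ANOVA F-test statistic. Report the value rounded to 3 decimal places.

Group means [42.17, 44.09, 31.67, 49.38], grand mean 41.706
SSB = Σnᵢ(x̄ᵢ−x̄)² = 1441.441; SSW = ΣΣ(x−x̄ᵢ)² = 669.617
MSB = 1441.441/3 = 480.4805; MSW = 669.617/30 = 22.3206
F = MSB/MSW = 21.5263
df = (3, 30)

test statistic = 21.526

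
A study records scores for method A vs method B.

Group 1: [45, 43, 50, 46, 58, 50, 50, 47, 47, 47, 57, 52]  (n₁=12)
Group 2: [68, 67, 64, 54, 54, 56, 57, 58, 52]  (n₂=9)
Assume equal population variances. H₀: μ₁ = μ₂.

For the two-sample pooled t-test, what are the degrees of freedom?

df = n₁ + n₂ − 2 = 12 + 9 − 2 = 19

degrees of freedom = 19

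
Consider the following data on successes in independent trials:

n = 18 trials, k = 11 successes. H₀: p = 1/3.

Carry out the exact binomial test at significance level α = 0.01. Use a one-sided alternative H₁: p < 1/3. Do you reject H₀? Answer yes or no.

Exact binomial: n=18, k=11, p₀=1/3=0.3333
P(X≤11) from Σ C(n,i)·p₀^i·(1−p₀)^(n−i)
p-value (one-sided, H₁ less) = 0.99608
At α=0.01: p ≥ α → fail to reject H₀

reject H₀: no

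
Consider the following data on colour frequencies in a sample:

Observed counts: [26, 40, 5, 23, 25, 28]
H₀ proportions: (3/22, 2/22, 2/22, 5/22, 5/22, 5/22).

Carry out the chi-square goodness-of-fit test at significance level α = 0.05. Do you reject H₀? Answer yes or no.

reject H₀: yes

n = 147; E_i = n·p_i = [20.05, 13.36, 13.36, 33.41, 33.41, 33.41]
χ² = (26−20.05)²/20.05 + (40−13.36)²/13.36 + (5−13.36)²/13.36 + (23−33.41)²/33.41 + (25−33.41)²/33.41 + (28−33.41)²/33.41 = 66.3302
df = 5
p-value (upper-tail) = 0.00000
At α=0.05: p < α → reject H₀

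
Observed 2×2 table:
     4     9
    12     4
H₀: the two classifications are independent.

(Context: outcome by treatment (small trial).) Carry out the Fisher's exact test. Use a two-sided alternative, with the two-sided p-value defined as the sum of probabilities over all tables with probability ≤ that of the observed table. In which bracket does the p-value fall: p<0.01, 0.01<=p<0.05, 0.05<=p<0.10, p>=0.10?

Margins: r₁=13, r₂=16, c₁=16, c₂=13, n=29
p_obs = C(13,4)·C(16,12)/C(29,16); sum pmf over tables with pmf ≤ p_obs
p-value (two-sided) = 0.02705
→ bracket: 0.01<=p<0.05

p-value bracket: 0.01<=p<0.05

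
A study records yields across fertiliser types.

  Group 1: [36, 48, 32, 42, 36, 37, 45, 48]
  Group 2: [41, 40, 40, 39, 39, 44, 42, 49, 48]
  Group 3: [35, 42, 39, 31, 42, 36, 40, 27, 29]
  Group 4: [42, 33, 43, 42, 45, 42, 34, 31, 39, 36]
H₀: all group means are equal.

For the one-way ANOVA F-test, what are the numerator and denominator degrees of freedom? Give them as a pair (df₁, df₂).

k = 4 groups, N = 36 total
df = (k−1, N−k) = (4−1, 36−4) = (3, 32)

degrees of freedom = [3, 32]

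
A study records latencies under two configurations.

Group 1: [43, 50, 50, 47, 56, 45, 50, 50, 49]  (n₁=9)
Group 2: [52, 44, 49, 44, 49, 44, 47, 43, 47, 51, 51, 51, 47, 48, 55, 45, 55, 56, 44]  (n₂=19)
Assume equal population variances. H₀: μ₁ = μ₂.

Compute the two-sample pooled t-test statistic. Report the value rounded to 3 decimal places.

test statistic = 0.225

x̄₁=48.889, s₁=3.689, n₁=9
x̄₂=48.526, s₂=4.101, n₂=19
s_p² = [8·3.689² + 18·4.101²]/26 = 15.8318
SE = √(s_p²·(1/9+1/19)) = 1.6101
t = (48.889−48.526)/1.6101 = 0.2252
df = 26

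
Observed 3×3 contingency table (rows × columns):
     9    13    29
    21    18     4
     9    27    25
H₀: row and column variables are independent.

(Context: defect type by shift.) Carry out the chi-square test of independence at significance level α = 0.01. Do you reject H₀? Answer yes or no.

reject H₀: yes

Row totals [51, 43, 61], col totals [39, 58, 58], n=155
χ² = (9−12.83)²/12.83 + (13−19.08)²/19.08 + (29−19.08)²/19.08 + (21−10.82)²/10.82 + (18−16.09)²/16.09 + (4−16.09)²/16.09 + (9−15.35)²/15.35 + (27−22.83)²/22.83 + (25−22.83)²/22.83 = 30.7237
df = 4
p-value (upper-tail) = 0.00000
At α=0.01: p < α → reject H₀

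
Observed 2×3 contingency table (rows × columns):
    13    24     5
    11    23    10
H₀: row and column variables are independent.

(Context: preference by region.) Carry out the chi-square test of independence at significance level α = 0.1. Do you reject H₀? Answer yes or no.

Row totals [42, 44], col totals [24, 47, 15], n=86
χ² = (13−11.72)²/11.72 + (24−22.95)²/22.95 + (5−7.33)²/7.33 + (11−12.28)²/12.28 + (23−24.05)²/24.05 + (10−7.67)²/7.67 = 1.8091
df = 2
p-value (upper-tail) = 0.40473
At α=0.1: p ≥ α → fail to reject H₀

reject H₀: no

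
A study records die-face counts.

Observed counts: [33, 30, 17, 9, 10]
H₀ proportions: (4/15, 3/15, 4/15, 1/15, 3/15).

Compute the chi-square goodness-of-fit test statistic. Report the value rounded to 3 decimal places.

test statistic = 15.975

n = 99; E_i = n·p_i = [26.40, 19.80, 26.40, 6.60, 19.80]
χ² = (33−26.40)²/26.40 + (30−19.80)²/19.80 + (17−26.40)²/26.40 + (9−6.60)²/6.60 + (10−19.80)²/19.80 = 15.9747
df = 4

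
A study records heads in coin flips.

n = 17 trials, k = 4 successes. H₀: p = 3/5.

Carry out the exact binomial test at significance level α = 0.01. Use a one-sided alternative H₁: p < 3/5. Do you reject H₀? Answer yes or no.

reject H₀: yes

Exact binomial: n=17, k=4, p₀=3/5=0.6000
P(X≤4) from Σ C(n,i)·p₀^i·(1−p₀)^(n−i)
p-value (one-sided, H₁ less) = 0.00252
At α=0.01: p < α → reject H₀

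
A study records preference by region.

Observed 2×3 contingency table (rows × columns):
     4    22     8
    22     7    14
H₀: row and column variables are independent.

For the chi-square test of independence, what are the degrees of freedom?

degrees of freedom = 2

df = (r−1)(c−1) = (2−1)·(3−1) = 2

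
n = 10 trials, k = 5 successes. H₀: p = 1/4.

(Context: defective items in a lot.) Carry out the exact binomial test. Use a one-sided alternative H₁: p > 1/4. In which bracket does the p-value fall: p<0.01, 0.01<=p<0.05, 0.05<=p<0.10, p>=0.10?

p-value bracket: 0.05<=p<0.10

Exact binomial: n=10, k=5, p₀=1/4=0.2500
P(X≥5) from Σ C(n,i)·p₀^i·(1−p₀)^(n−i)
p-value (one-sided, H₁ greater) = 0.07813
→ bracket: 0.05<=p<0.10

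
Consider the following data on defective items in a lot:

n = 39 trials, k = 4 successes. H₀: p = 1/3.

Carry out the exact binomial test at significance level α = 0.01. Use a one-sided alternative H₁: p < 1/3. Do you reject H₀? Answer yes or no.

reject H₀: yes

Exact binomial: n=39, k=4, p₀=1/3=0.3333
P(X≤4) from Σ C(n,i)·p₀^i·(1−p₀)^(n−i)
p-value (one-sided, H₁ less) = 0.00088
At α=0.01: p < α → reject H₀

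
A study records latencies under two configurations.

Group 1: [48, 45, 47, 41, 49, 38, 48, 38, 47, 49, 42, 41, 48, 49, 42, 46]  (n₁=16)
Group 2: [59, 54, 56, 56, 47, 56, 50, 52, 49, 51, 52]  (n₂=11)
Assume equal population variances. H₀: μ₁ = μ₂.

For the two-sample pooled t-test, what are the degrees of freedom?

df = n₁ + n₂ − 2 = 16 + 11 − 2 = 25

degrees of freedom = 25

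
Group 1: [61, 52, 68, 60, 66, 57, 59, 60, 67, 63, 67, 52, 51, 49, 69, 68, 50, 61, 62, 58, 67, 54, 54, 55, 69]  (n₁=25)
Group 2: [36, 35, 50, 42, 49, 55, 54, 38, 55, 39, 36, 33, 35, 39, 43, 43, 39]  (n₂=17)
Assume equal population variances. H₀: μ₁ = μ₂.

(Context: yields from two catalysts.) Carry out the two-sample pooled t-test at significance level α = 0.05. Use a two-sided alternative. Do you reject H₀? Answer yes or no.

x̄₁=59.960, s₁=6.548, n₁=25
x̄₂=42.412, s₂=7.450, n₂=17
s_p² = [24·6.548² + 16·7.450²]/40 = 47.9269
SE = √(s_p²·(1/25+1/17)) = 2.1763
t = (59.960−42.412)/2.1763 = 8.0633
df = 40
p-value (two-sided) = 0.00000
At α=0.05: p < α → reject H₀

reject H₀: yes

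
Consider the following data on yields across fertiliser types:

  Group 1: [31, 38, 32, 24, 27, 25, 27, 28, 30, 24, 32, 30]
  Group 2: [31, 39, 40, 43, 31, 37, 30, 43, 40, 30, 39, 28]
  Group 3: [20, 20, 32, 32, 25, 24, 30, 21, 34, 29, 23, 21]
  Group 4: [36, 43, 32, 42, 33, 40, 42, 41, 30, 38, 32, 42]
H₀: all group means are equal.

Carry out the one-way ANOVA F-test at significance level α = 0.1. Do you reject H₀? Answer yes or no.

reject H₀: yes

Group means [29.00, 35.92, 25.92, 37.58], grand mean 32.104
SSB = Σnᵢ(x̄ᵢ−x̄)² = 1109.729; SSW = ΣΣ(x−x̄ᵢ)² = 1060.750
MSB = 1109.729/3 = 369.9097; MSW = 1060.750/44 = 24.1080
F = MSB/MSW = 15.3439
df = (3, 44)
p-value (upper-tail) = 0.00000
At α=0.1: p < α → reject H₀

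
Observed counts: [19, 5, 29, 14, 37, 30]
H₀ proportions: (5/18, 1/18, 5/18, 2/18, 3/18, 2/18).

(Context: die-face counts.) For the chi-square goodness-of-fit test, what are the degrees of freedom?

df = k − 1 = 6 − 1 = 5

degrees of freedom = 5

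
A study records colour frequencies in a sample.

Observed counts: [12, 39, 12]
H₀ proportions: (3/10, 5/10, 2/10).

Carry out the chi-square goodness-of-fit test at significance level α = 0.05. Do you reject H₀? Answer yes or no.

n = 63; E_i = n·p_i = [18.90, 31.50, 12.60]
χ² = (12−18.90)²/18.90 + (39−31.50)²/31.50 + (12−12.60)²/12.60 = 4.3333
df = 2
p-value (upper-tail) = 0.11456
At α=0.05: p ≥ α → fail to reject H₀

reject H₀: no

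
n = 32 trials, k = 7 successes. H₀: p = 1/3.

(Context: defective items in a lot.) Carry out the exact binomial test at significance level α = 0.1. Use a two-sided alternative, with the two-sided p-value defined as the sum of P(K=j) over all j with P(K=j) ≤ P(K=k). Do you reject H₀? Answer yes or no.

Exact binomial: n=32, k=7, p₀=1/3=0.3333
P(X=j) = C(n,j)·p₀^j·(1−p₀)^(n−j); p = Σ P(X=j) over j with P(X=j) ≤ P(X=7)
p-value (two-sided) = 0.19300
At α=0.1: p ≥ α → fail to reject H₀

reject H₀: no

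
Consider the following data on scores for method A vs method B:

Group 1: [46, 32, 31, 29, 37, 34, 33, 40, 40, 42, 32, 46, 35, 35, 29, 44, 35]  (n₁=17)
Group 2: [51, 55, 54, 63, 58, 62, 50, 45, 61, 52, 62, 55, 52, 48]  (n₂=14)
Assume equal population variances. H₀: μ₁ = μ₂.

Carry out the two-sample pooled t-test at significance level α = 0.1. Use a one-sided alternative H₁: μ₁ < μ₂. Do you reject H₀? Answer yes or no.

x̄₁=36.471, s₁=5.591, n₁=17
x̄₂=54.857, s₂=5.655, n₂=14
s_p² = [16·5.591² + 13·5.655²]/29 = 31.5845
SE = √(s_p²·(1/17+1/14)) = 2.0283
t = (36.471−54.857)/2.0283 = -9.0651
df = 29
p-value (one-sided, H₁ less) = 0.00000
At α=0.1: p < α → reject H₀

reject H₀: yes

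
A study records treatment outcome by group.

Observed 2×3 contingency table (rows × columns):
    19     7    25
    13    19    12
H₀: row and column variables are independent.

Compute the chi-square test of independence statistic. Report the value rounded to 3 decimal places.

Row totals [51, 44], col totals [32, 26, 37], n=95
χ² = (19−17.18)²/17.18 + (7−13.96)²/13.96 + (25−19.86)²/19.86 + (13−14.82)²/14.82 + (19−12.04)²/12.04 + (12−17.14)²/17.14 = 10.7737
df = 2

test statistic = 10.774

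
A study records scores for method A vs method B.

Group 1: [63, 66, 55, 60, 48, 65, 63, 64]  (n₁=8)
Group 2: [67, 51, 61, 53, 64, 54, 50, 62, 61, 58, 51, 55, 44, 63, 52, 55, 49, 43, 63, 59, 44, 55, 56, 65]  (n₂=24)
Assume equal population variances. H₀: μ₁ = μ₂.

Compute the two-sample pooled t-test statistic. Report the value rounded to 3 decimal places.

x̄₁=60.500, s₁=6.118, n₁=8
x̄₂=55.625, s₂=6.864, n₂=24
s_p² = [7·6.118² + 23·6.864²]/30 = 44.8542
SE = √(s_p²·(1/8+1/24)) = 2.7342
t = (60.500−55.625)/2.7342 = 1.7830
df = 30

test statistic = 1.783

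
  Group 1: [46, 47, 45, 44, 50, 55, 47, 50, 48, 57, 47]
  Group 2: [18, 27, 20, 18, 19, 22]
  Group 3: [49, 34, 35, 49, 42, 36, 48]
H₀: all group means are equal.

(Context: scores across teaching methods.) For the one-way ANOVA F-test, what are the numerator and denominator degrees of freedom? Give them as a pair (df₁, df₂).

degrees of freedom = [2, 21]

k = 3 groups, N = 24 total
df = (k−1, N−k) = (3−1, 24−3) = (2, 21)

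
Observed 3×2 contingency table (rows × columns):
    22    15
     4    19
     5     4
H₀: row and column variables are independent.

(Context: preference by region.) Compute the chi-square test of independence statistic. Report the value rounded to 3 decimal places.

Row totals [37, 23, 9], col totals [31, 38], n=69
χ² = (22−16.62)²/16.62 + (15−20.38)²/20.38 + (4−10.33)²/10.33 + (19−12.67)²/12.67 + (5−4.04)²/4.04 + (4−4.96)²/4.96 = 10.6172
df = 2

test statistic = 10.617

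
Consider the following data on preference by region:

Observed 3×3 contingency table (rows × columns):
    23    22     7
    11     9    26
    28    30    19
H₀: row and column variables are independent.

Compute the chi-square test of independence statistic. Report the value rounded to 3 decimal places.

Row totals [52, 46, 77], col totals [62, 61, 52], n=175
χ² = (23−18.42)²/18.42 + (22−18.13)²/18.13 + (7−15.45)²/15.45 + (11−16.30)²/16.30 + (9−16.03)²/16.03 + (26−13.67)²/13.67 + (28−27.28)²/27.28 + (30−26.84)²/26.84 + (19−22.88)²/22.88 = 23.5698
df = 4

test statistic = 23.570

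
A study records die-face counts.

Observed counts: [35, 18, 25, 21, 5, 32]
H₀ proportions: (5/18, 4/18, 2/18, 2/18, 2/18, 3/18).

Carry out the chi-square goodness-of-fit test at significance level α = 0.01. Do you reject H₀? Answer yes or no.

reject H₀: yes

n = 136; E_i = n·p_i = [37.78, 30.22, 15.11, 15.11, 15.11, 22.67]
χ² = (35−37.78)²/37.78 + (18−30.22)²/30.22 + (25−15.11)²/15.11 + (21−15.11)²/15.11 + (5−15.11)²/15.11 + (32−22.67)²/22.67 = 24.5221
df = 5
p-value (upper-tail) = 0.00017
At α=0.01: p < α → reject H₀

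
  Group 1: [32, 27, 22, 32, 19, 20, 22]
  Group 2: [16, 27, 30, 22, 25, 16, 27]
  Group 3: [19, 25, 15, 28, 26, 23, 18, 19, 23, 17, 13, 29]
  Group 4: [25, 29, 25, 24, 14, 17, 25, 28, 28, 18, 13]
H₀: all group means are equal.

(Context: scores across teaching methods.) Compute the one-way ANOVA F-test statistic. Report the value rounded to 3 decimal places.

Group means [24.86, 23.29, 21.25, 22.36], grand mean 22.649
SSB = Σnᵢ(x̄ᵢ−x̄)² = 61.351; SSW = ΣΣ(x−x̄ᵢ)² = 995.081
MSB = 61.351/3 = 20.4504; MSW = 995.081/33 = 30.1540
F = MSB/MSW = 0.6782
df = (3, 33)

test statistic = 0.678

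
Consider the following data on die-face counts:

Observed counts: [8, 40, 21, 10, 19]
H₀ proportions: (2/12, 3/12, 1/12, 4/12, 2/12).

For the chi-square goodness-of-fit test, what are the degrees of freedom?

df = k − 1 = 5 − 1 = 4

degrees of freedom = 4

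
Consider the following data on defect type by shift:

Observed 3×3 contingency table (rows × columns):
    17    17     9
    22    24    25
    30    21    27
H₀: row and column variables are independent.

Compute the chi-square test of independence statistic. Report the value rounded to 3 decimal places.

test statistic = 4.276

Row totals [43, 71, 78], col totals [69, 62, 61], n=192
χ² = (17−15.45)²/15.45 + (17−13.89)²/13.89 + (9−13.66)²/13.66 + (22−25.52)²/25.52 + (24−22.93)²/22.93 + (25−22.56)²/22.56 + (30−28.03)²/28.03 + (21−25.19)²/25.19 + (27−24.78)²/24.78 = 4.2762
df = 4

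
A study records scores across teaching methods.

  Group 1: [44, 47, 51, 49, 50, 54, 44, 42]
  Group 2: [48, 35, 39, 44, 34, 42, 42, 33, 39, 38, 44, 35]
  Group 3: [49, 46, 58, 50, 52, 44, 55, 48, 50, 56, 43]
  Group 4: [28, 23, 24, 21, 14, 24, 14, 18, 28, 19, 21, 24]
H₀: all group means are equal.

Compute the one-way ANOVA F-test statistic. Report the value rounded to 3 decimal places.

test statistic = 87.961

Group means [47.62, 39.42, 50.09, 21.50], grand mean 38.674
SSB = Σnᵢ(x̄ᵢ−x̄)² = 5620.741; SSW = ΣΣ(x−x̄ᵢ)² = 830.701
MSB = 5620.741/3 = 1873.5804; MSW = 830.701/39 = 21.3000
F = MSB/MSW = 87.9614
df = (3, 39)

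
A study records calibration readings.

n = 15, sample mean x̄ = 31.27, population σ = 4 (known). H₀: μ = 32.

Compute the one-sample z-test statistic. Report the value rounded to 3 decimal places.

test statistic = -0.707

SE = σ/√n = 4/√15 = 1.0328
z = (x̄−μ₀)/SE = (31.27−32)/1.0328 = -0.7068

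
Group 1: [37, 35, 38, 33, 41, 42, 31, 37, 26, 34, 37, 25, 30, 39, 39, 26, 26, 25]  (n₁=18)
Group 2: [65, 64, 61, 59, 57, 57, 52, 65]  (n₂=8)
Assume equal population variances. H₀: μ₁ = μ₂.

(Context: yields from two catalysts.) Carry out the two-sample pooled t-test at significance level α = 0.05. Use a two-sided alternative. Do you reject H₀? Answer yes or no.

reject H₀: yes

x̄₁=33.389, s₁=5.842, n₁=18
x̄₂=60.000, s₂=4.629, n₂=8
s_p² = [17·5.842² + 7·4.629²]/24 = 30.4282
SE = √(s_p²·(1/18+1/8)) = 2.3439
t = (33.389−60.000)/2.3439 = -11.3532
df = 24
p-value (two-sided) = 0.00000
At α=0.05: p < α → reject H₀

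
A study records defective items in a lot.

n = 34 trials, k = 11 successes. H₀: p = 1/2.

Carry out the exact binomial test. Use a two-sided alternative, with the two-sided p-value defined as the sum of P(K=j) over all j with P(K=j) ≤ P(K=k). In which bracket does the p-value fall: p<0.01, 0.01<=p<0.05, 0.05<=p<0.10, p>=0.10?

Exact binomial: n=34, k=11, p₀=1/2=0.5000
P(X=j) = C(n,j)·p₀^j·(1−p₀)^(n−j); p = Σ P(X=j) over j with P(X=j) ≤ P(X=11)
p-value (two-sided) = 0.05761
→ bracket: 0.05<=p<0.10

p-value bracket: 0.05<=p<0.10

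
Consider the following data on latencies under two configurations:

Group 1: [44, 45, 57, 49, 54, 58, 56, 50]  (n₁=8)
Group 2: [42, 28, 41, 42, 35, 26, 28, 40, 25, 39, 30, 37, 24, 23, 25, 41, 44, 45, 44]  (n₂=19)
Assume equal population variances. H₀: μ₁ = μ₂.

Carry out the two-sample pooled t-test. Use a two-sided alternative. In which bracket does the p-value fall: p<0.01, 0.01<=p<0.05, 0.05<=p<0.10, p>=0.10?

p-value bracket: p<0.01

x̄₁=51.625, s₁=5.423, n₁=8
x̄₂=34.684, s₂=7.973, n₂=19
s_p² = [7·5.423² + 18·7.973²]/25 = 53.9992
SE = √(s_p²·(1/8+1/19)) = 3.0971
t = (51.625−34.684)/3.0971 = 5.4699
df = 25
p-value (two-sided) = 0.00001
→ bracket: p<0.01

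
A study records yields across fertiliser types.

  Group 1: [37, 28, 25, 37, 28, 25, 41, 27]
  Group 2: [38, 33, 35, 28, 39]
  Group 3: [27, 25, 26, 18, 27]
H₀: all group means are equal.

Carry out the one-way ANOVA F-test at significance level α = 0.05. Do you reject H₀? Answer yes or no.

reject H₀: yes

Group means [31.00, 34.60, 24.60], grand mean 30.222
SSB = Σnᵢ(x̄ᵢ−x̄)² = 258.711; SSW = ΣΣ(x−x̄ᵢ)² = 412.400
MSB = 258.711/2 = 129.3556; MSW = 412.400/15 = 27.4933
F = MSB/MSW = 4.7050
df = (2, 15)
p-value (upper-tail) = 0.02594
At α=0.05: p < α → reject H₀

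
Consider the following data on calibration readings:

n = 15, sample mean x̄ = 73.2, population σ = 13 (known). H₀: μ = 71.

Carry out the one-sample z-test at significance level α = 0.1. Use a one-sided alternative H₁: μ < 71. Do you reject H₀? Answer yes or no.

reject H₀: no

SE = σ/√n = 13/√15 = 3.3566
z = (x̄−μ₀)/SE = (73.2−71)/3.3566 = 0.6554
p-value (one-sided, H₁ less) = 0.74390
At α=0.1: p ≥ α → fail to reject H₀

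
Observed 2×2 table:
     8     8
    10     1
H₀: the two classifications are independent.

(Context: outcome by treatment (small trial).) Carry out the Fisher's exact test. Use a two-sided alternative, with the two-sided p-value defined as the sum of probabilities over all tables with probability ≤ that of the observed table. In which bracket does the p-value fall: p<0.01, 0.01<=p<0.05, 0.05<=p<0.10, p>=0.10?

p-value bracket: 0.01<=p<0.05

Margins: r₁=16, r₂=11, c₁=18, c₂=9, n=27
p_obs = C(16,8)·C(11,10)/C(27,18); sum pmf over tables with pmf ≤ p_obs
p-value (two-sided) = 0.04167
→ bracket: 0.01<=p<0.05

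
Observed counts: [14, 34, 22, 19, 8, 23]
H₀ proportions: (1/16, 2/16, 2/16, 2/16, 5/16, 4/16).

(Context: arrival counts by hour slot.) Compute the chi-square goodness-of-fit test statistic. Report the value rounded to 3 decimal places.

test statistic = 58.873

n = 120; E_i = n·p_i = [7.50, 15.00, 15.00, 15.00, 37.50, 30.00]
χ² = (14−7.50)²/7.50 + (34−15.00)²/15.00 + (22−15.00)²/15.00 + (19−15.00)²/15.00 + (8−37.50)²/37.50 + (23−30.00)²/30.00 = 58.8733
df = 5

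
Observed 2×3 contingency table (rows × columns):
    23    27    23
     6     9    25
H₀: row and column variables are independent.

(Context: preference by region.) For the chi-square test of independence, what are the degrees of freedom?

degrees of freedom = 2

df = (r−1)(c−1) = (2−1)·(3−1) = 2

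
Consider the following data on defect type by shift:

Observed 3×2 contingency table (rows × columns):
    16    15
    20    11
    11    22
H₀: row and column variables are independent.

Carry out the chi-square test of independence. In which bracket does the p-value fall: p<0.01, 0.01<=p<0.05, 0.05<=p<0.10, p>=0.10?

p-value bracket: 0.01<=p<0.05

Row totals [31, 31, 33], col totals [47, 48], n=95
χ² = (16−15.34)²/15.34 + (15−15.66)²/15.66 + (20−15.34)²/15.34 + (11−15.66)²/15.66 + (11−16.33)²/16.33 + (22−16.67)²/16.67 = 6.3020
df = 2
p-value (upper-tail) = 0.04281
→ bracket: 0.01<=p<0.05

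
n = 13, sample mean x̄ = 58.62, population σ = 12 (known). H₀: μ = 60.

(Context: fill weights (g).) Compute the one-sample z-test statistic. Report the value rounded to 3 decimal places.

test statistic = -0.415

SE = σ/√n = 12/√13 = 3.3282
z = (x̄−μ₀)/SE = (58.62−60)/3.3282 = -0.4146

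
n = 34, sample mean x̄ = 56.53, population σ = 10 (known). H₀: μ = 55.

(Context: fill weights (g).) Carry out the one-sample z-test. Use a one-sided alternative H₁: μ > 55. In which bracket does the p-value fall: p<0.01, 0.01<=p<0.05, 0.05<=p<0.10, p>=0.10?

p-value bracket: p>=0.10

SE = σ/√n = 10/√34 = 1.7150
z = (x̄−μ₀)/SE = (56.53−55)/1.7150 = 0.8921
p-value (one-sided, H₁ greater) = 0.18616
→ bracket: p>=0.10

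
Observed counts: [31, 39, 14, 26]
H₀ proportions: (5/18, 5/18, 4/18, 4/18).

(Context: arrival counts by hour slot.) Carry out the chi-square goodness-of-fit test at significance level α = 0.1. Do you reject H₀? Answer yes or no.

n = 110; E_i = n·p_i = [30.56, 30.56, 24.44, 24.44]
χ² = (31−30.56)²/30.56 + (39−30.56)²/30.56 + (14−24.44)²/24.44 + (26−24.44)²/24.44 = 6.9018
df = 3
p-value (upper-tail) = 0.07509
At α=0.1: p < α → reject H₀

reject H₀: yes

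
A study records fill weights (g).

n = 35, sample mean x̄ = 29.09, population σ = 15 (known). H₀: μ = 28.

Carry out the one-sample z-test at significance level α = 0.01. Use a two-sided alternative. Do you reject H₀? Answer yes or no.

SE = σ/√n = 15/√35 = 2.5355
z = (x̄−μ₀)/SE = (29.09−28)/2.5355 = 0.4299
p-value (two-sided) = 0.66727
At α=0.01: p ≥ α → fail to reject H₀

reject H₀: no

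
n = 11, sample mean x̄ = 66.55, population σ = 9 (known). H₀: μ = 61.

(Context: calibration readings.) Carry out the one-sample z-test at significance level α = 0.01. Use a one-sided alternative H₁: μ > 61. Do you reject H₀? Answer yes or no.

reject H₀: no

SE = σ/√n = 9/√11 = 2.7136
z = (x̄−μ₀)/SE = (66.55−61)/2.7136 = 2.0453
p-value (one-sided, H₁ greater) = 0.02042
At α=0.01: p ≥ α → fail to reject H₀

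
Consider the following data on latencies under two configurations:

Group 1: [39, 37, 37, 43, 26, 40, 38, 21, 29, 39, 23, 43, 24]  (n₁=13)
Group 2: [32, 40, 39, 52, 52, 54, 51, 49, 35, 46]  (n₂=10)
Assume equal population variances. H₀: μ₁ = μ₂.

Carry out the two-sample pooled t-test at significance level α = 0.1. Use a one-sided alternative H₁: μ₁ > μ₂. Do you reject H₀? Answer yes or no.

reject H₀: no

x̄₁=33.769, s₁=7.960, n₁=13
x̄₂=45.000, s₂=7.902, n₂=10
s_p² = [12·7.960² + 9·7.902²]/21 = 62.9670
SE = √(s_p²·(1/13+1/10)) = 3.3377
t = (33.769−45.000)/3.3377 = -3.3648
df = 21
p-value (one-sided, H₁ greater) = 0.99853
At α=0.1: p ≥ α → fail to reject H₀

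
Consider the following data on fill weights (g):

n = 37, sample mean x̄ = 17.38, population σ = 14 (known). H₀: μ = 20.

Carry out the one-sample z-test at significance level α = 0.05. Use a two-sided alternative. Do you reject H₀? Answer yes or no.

SE = σ/√n = 14/√37 = 2.3016
z = (x̄−μ₀)/SE = (17.38−20)/2.3016 = -1.1383
p-value (two-sided) = 0.25498
At α=0.05: p ≥ α → fail to reject H₀

reject H₀: no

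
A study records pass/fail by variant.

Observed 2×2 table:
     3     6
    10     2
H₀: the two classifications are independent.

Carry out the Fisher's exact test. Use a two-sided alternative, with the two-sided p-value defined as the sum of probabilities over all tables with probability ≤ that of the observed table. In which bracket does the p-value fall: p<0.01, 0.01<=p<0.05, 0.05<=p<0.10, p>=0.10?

p-value bracket: 0.01<=p<0.05

Margins: r₁=9, r₂=12, c₁=13, c₂=8, n=21
p_obs = C(9,3)·C(12,10)/C(21,13); sum pmf over tables with pmf ≤ p_obs
p-value (two-sided) = 0.03184
→ bracket: 0.01<=p<0.05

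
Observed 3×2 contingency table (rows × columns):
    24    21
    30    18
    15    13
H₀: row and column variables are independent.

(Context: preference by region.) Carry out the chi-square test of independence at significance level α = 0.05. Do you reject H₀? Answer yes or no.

reject H₀: no

Row totals [45, 48, 28], col totals [69, 52], n=121
χ² = (24−25.66)²/25.66 + (21−19.34)²/19.34 + (30−27.37)²/27.37 + (18−20.63)²/20.63 + (15−15.97)²/15.97 + (13−12.03)²/12.03 = 0.9736
df = 2
p-value (upper-tail) = 0.61458
At α=0.05: p ≥ α → fail to reject H₀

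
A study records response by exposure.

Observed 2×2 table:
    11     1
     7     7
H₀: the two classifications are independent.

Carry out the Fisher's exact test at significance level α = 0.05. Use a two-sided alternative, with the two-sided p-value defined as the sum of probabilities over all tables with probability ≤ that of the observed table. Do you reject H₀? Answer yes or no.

reject H₀: yes

Margins: r₁=12, r₂=14, c₁=18, c₂=8, n=26
p_obs = C(12,11)·C(14,7)/C(26,18); sum pmf over tables with pmf ≤ p_obs
p-value (two-sided) = 0.03570
At α=0.05: p < α → reject H₀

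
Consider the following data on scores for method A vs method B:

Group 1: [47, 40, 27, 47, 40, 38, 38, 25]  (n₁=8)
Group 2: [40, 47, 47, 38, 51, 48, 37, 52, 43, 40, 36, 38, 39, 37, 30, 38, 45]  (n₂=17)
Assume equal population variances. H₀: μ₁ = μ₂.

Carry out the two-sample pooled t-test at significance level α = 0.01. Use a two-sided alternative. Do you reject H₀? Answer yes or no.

reject H₀: no

x̄₁=37.750, s₁=8.102, n₁=8
x̄₂=41.529, s₂=5.959, n₂=17
s_p² = [7·8.102² + 16·5.959²]/23 = 44.6841
SE = √(s_p²·(1/8+1/17)) = 2.8660
t = (37.750−41.529)/2.8660 = -1.3187
df = 23
p-value (two-sided) = 0.20025
At α=0.01: p ≥ α → fail to reject H₀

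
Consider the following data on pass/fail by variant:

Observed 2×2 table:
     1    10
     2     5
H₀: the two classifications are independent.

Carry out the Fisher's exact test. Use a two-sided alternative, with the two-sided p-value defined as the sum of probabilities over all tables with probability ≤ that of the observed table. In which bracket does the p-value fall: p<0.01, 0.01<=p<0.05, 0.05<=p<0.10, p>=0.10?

Margins: r₁=11, r₂=7, c₁=3, c₂=15, n=18
p_obs = C(11,1)·C(7,2)/C(18,3); sum pmf over tables with pmf ≤ p_obs
p-value (two-sided) = 0.52819
→ bracket: p>=0.10

p-value bracket: p>=0.10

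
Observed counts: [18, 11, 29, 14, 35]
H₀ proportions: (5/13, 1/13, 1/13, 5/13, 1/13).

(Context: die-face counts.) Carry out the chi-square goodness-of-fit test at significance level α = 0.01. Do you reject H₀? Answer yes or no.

reject H₀: yes

n = 107; E_i = n·p_i = [41.15, 8.23, 8.23, 41.15, 8.23]
χ² = (18−41.15)²/41.15 + (11−8.23)²/8.23 + (29−8.23)²/8.23 + (14−41.15)²/41.15 + (35−8.23)²/8.23 = 171.3458
df = 4
p-value (upper-tail) = 0.00000
At α=0.01: p < α → reject H₀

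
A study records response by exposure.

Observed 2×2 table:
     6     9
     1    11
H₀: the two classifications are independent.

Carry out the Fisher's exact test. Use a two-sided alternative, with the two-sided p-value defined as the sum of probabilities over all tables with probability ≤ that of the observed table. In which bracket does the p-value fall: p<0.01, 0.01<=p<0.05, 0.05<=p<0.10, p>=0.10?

p-value bracket: 0.05<=p<0.10

Margins: r₁=15, r₂=12, c₁=7, c₂=20, n=27
p_obs = C(15,6)·C(12,1)/C(27,7); sum pmf over tables with pmf ≤ p_obs
p-value (two-sided) = 0.09138
→ bracket: 0.05<=p<0.10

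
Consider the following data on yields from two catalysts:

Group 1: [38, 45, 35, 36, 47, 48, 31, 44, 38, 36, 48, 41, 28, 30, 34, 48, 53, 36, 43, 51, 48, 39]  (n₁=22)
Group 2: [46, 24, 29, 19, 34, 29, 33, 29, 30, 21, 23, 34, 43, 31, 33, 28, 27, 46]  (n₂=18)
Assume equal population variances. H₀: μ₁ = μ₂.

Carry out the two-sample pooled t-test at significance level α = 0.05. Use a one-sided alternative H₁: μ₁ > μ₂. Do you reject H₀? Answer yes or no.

reject H₀: yes

x̄₁=40.773, s₁=7.158, n₁=22
x̄₂=31.056, s₂=7.727, n₂=18
s_p² = [21·7.158² + 17·7.727²]/38 = 55.0213
SE = √(s_p²·(1/22+1/18)) = 2.3575
t = (40.773−31.056)/2.3575 = 4.1219
df = 38
p-value (one-sided, H₁ greater) = 0.00010
At α=0.05: p < α → reject H₀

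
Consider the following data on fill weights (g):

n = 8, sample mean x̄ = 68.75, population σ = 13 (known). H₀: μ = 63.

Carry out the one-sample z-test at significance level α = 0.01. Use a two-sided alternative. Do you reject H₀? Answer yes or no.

reject H₀: no

SE = σ/√n = 13/√8 = 4.5962
z = (x̄−μ₀)/SE = (68.75−63)/4.5962 = 1.2510
p-value (two-sided) = 0.21092
At α=0.01: p ≥ α → fail to reject H₀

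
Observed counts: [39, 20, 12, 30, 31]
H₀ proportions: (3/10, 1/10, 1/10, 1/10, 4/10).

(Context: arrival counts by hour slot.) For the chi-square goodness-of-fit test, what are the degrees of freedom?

degrees of freedom = 4

df = k − 1 = 5 − 1 = 4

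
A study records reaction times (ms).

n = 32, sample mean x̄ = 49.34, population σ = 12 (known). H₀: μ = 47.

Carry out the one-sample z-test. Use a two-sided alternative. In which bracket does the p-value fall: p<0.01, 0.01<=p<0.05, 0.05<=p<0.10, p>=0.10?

SE = σ/√n = 12/√32 = 2.1213
z = (x̄−μ₀)/SE = (49.34−47)/2.1213 = 1.1031
p-value (two-sided) = 0.26999
→ bracket: p>=0.10

p-value bracket: p>=0.10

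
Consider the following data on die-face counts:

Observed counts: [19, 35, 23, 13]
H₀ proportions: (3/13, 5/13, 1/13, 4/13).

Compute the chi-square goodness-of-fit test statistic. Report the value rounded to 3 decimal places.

n = 90; E_i = n·p_i = [20.77, 34.62, 6.92, 27.69]
χ² = (19−20.77)²/20.77 + (35−34.62)²/34.62 + (23−6.92)²/6.92 + (13−27.69)²/27.69 = 45.2843
df = 3

test statistic = 45.284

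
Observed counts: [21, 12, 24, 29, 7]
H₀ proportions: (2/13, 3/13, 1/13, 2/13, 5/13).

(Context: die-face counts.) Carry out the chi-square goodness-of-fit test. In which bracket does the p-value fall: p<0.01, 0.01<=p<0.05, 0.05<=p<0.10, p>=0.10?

n = 93; E_i = n·p_i = [14.31, 21.46, 7.15, 14.31, 35.77]
χ² = (21−14.31)²/14.31 + (12−21.46)²/21.46 + (24−7.15)²/7.15 + (29−14.31)²/14.31 + (7−35.77)²/35.77 = 85.1978
df = 4
p-value (upper-tail) = 0.00000
→ bracket: p<0.01

p-value bracket: p<0.01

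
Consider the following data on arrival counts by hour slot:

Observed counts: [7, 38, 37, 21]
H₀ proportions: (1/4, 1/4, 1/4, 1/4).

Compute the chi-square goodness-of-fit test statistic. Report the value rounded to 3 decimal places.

n = 103; E_i = n·p_i = [25.75, 25.75, 25.75, 25.75]
χ² = (7−25.75)²/25.75 + (38−25.75)²/25.75 + (37−25.75)²/25.75 + (21−25.75)²/25.75 = 25.2718
df = 3

test statistic = 25.272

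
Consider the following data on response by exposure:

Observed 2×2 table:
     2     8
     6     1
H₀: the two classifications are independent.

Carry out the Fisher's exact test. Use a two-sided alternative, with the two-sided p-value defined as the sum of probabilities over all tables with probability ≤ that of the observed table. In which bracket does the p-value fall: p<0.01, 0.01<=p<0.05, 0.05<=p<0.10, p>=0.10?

Margins: r₁=10, r₂=7, c₁=8, c₂=9, n=17
p_obs = C(10,2)·C(7,6)/C(17,8); sum pmf over tables with pmf ≤ p_obs
p-value (two-sided) = 0.01522
→ bracket: 0.01<=p<0.05

p-value bracket: 0.01<=p<0.05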